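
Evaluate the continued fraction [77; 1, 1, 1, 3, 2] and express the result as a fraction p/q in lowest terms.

Use the convergent recurrence hₖ = aₖ·hₖ₋₁ + hₖ₋₂ (and likewise for the denominators kₖ):
a_0 = 77: 77/1
a_1 = 1: 78/1
a_2 = 1: 155/2
a_3 = 1: 233/3
a_4 = 3: 854/11
a_5 = 2: 1941/25

1941/25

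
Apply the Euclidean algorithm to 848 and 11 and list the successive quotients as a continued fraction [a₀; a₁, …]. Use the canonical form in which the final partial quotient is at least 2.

[77; 11]

⌊848/11⌋ = 77, remainder 1
⌊11/1⌋ = 11, remainder 0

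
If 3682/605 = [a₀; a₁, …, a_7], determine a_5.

Repeatedly divide and take the remainder:
3682 ÷ 605 → quotient 6, remainder 52
605 ÷ 52 → quotient 11, remainder 33
52 ÷ 33 → quotient 1, remainder 19
33 ÷ 19 → quotient 1, remainder 14
19 ÷ 14 → quotient 1, remainder 5
14 ÷ 5 → quotient 2, remainder 4

2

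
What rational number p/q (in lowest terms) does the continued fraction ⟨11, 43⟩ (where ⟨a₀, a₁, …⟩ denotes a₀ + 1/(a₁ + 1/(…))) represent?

Start with 43.
11 + 1/(43/1) = 11 + 1/43 = 474/43

474/43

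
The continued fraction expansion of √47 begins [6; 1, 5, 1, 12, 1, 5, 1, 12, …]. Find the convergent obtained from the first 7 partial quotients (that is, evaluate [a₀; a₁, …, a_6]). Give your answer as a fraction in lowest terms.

Work from the innermost term outward:
Start with 5.
1 + 1/(5/1) = 1 + 1/5 = 6/5
12 + 1/(6/5) = 12 + 5/6 = 77/6
1 + 1/(77/6) = 1 + 6/77 = 83/77
5 + 1/(83/77) = 5 + 77/83 = 492/83
1 + 1/(492/83) = 1 + 83/492 = 575/492
6 + 1/(575/492) = 6 + 492/575 = 3942/575

3942/575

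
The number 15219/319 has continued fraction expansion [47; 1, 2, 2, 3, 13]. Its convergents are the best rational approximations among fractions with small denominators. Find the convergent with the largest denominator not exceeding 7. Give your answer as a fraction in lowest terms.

a_0 = 47: 47/1  (≤ bound)
a_1 = 1: 48/1  (≤ bound)
a_2 = 2: 143/3  (≤ bound)
a_3 = 2: 334/7  (≤ bound)
a_4 = 3: 1145/24  (> 7, stop)

334/7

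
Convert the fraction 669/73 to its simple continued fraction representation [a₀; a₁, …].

[9; 6, 12]

669 = 9·73 + 12, so a_0 = 9
73 = 6·12 + 1, so a_1 = 6
12 = 12·1 + 0, so a_2 = 12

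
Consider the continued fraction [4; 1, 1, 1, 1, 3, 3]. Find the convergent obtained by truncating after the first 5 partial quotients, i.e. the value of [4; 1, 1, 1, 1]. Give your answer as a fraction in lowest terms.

23/5

Compute successive convergents:
a_0 = 4: 4/1
a_1 = 1: 5/1
a_2 = 1: 9/2
a_3 = 1: 14/3
a_4 = 1: 23/5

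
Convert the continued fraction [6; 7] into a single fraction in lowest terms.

43/7

Starting at the tail and folding back:
Start with 7.
6 + 1/(7/1) = 6 + 1/7 = 43/7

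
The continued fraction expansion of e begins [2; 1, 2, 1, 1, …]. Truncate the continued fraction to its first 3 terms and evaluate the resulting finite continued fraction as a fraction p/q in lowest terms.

Work from the innermost term outward:
Start with 2.
1 + 1/(2/1) = 1 + 1/2 = 3/2
2 + 1/(3/2) = 2 + 2/3 = 8/3

8/3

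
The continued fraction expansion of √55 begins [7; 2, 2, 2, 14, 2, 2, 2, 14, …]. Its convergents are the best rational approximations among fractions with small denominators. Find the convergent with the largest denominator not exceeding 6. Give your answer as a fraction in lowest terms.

37/5

a_0 = 7: 7/1  (≤ bound)
a_1 = 2: 15/2  (≤ bound)
a_2 = 2: 37/5  (≤ bound)
a_3 = 2: 89/12  (> 6, stop)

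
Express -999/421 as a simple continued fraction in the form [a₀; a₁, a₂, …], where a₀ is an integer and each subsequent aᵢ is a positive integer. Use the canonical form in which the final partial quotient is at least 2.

Apply division with remainder until the remainder is 0:
⌊-999/421⌋ = -3, remainder 264
⌊421/264⌋ = 1, remainder 157
⌊264/157⌋ = 1, remainder 107
⌊157/107⌋ = 1, remainder 50
⌊107/50⌋ = 2, remainder 7
⌊50/7⌋ = 7, remainder 1
⌊7/1⌋ = 7, remainder 0

[-3; 1, 1, 1, 2, 7, 7]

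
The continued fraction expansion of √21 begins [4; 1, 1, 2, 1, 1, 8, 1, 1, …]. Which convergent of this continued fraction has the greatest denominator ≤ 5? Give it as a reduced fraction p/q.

a_0 = 4: 4/1  (≤ bound)
a_1 = 1: 5/1  (≤ bound)
a_2 = 1: 9/2  (≤ bound)
a_3 = 2: 23/5  (≤ bound)
a_4 = 1: 32/7  (> 5, stop)

23/5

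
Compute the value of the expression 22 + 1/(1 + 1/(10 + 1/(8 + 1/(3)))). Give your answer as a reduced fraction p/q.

a_0 = 22: 22/1
a_1 = 1: 23/1
a_2 = 10: 252/11
a_3 = 8: 2039/89
a_4 = 3: 6369/278

6369/278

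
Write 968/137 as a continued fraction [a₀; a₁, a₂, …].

[7; 15, 4, 2]

Run the Euclidean algorithm, recording each quotient:
968 = 7·137 + 9, so a_0 = 7
137 = 15·9 + 2, so a_1 = 15
9 = 4·2 + 1, so a_2 = 4
2 = 2·1 + 0, so a_3 = 2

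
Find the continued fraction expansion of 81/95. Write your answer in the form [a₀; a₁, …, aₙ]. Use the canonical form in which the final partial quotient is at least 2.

[0; 1, 5, 1, 3, 1, 2]

81 = 0·95 + 81, so a_0 = 0
95 = 1·81 + 14, so a_1 = 1
81 = 5·14 + 11, so a_2 = 5
14 = 1·11 + 3, so a_3 = 1
11 = 3·3 + 2, so a_4 = 3
3 = 1·2 + 1, so a_5 = 1
2 = 2·1 + 0, so a_6 = 2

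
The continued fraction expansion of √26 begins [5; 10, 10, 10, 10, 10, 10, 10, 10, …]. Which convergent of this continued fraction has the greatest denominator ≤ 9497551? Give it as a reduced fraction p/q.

a_0 = 5: 5/1  (≤ bound)
a_1 = 10: 51/10  (≤ bound)
a_2 = 10: 515/101  (≤ bound)
a_3 = 10: 5201/1020  (≤ bound)
a_4 = 10: 52525/10301  (≤ bound)
a_5 = 10: 530451/104030  (≤ bound)
a_6 = 10: 5357035/1050601  (≤ bound)
a_7 = 10: 54100801/10610040  (> 9497551, stop)

5357035/1050601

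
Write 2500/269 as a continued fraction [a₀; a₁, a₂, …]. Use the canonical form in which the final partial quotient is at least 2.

[9; 3, 2, 2, 7, 2]

Apply division with remainder until the remainder is 0:
2500 = 9·269 + 79, so a_0 = 9
269 = 3·79 + 32, so a_1 = 3
79 = 2·32 + 15, so a_2 = 2
32 = 2·15 + 2, so a_3 = 2
15 = 7·2 + 1, so a_4 = 7
2 = 2·1 + 0, so a_5 = 2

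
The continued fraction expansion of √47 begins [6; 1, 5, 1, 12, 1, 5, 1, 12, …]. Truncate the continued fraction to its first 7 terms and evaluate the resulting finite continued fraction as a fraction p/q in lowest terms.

3942/575

Start with 5.
1 + 1/(5/1) = 1 + 1/5 = 6/5
12 + 1/(6/5) = 12 + 5/6 = 77/6
1 + 1/(77/6) = 1 + 6/77 = 83/77
5 + 1/(83/77) = 5 + 77/83 = 492/83
1 + 1/(492/83) = 1 + 83/492 = 575/492
6 + 1/(575/492) = 6 + 492/575 = 3942/575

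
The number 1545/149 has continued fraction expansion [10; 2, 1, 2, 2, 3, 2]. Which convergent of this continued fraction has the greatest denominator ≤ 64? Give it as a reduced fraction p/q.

List convergents until the denominator exceeds the bound:
a_0 = 10: 10/1  (≤ bound)
a_1 = 2: 21/2  (≤ bound)
a_2 = 1: 31/3  (≤ bound)
a_3 = 2: 83/8  (≤ bound)
a_4 = 2: 197/19  (≤ bound)
a_5 = 3: 674/65  (> 64, stop)

197/19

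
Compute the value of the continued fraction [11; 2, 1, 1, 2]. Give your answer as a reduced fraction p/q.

a_0 = 11: 11/1
a_1 = 2: 23/2
a_2 = 1: 34/3
a_3 = 1: 57/5
a_4 = 2: 148/13

148/13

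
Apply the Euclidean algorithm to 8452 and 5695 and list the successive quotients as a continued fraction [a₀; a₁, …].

⌊8452/5695⌋ = 1, remainder 2757
⌊5695/2757⌋ = 2, remainder 181
⌊2757/181⌋ = 15, remainder 42
⌊181/42⌋ = 4, remainder 13
⌊42/13⌋ = 3, remainder 3
⌊13/3⌋ = 4, remainder 1
⌊3/1⌋ = 3, remainder 0

[1; 2, 15, 4, 3, 4, 3]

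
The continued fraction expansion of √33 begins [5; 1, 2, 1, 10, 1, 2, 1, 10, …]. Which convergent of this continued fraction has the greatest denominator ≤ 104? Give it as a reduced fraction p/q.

List convergents until the denominator exceeds the bound:
a_0 = 5: 5/1  (≤ bound)
a_1 = 1: 6/1  (≤ bound)
a_2 = 2: 17/3  (≤ bound)
a_3 = 1: 23/4  (≤ bound)
a_4 = 10: 247/43  (≤ bound)
a_5 = 1: 270/47  (≤ bound)
a_6 = 2: 787/137  (> 104, stop)

270/47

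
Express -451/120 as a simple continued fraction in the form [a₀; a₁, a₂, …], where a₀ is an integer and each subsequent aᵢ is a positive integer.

[-4; 4, 7, 4]

-451 ÷ 120 → quotient -4, remainder 29
120 ÷ 29 → quotient 4, remainder 4
29 ÷ 4 → quotient 7, remainder 1
4 ÷ 1 → quotient 4, remainder 0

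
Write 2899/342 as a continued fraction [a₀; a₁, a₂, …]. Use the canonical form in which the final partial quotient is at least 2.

[8; 2, 10, 5, 3]

⌊2899/342⌋ = 8, remainder 163
⌊342/163⌋ = 2, remainder 16
⌊163/16⌋ = 10, remainder 3
⌊16/3⌋ = 5, remainder 1
⌊3/1⌋ = 3, remainder 0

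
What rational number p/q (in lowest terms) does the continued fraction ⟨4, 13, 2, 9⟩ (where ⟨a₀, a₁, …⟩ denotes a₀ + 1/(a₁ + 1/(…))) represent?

Use the convergent recurrence hₖ = aₖ·hₖ₋₁ + hₖ₋₂ (and likewise for the denominators kₖ):
a_0 = 4: 4/1
a_1 = 13: 53/13
a_2 = 2: 110/27
a_3 = 9: 1043/256

1043/256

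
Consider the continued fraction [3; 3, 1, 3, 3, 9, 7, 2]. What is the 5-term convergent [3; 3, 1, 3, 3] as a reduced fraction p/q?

Starting at the tail and folding back:
Start with 3.
3 + 1/(3/1) = 3 + 1/3 = 10/3
1 + 1/(10/3) = 1 + 3/10 = 13/10
3 + 1/(13/10) = 3 + 10/13 = 49/13
3 + 1/(49/13) = 3 + 13/49 = 160/49

160/49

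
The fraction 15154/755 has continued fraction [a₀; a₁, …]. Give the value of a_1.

Apply division with remainder until the remainder is 0:
15154 = 20·755 + 54, so a_0 = 20
755 = 13·54 + 53, so a_1 = 13

13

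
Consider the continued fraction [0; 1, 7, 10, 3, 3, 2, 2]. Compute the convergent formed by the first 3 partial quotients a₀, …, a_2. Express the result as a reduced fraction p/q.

Collapse the nested fraction from the inside out:
Start with 7.
1 + 1/(7/1) = 1 + 1/7 = 8/7
0 + 1/(8/7) = 0 + 7/8 = 7/8

7/8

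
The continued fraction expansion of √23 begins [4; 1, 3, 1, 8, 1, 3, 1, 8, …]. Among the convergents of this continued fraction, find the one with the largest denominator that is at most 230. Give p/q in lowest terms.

916/191

a_0 = 4: 4/1  (≤ bound)
a_1 = 1: 5/1  (≤ bound)
a_2 = 3: 19/4  (≤ bound)
a_3 = 1: 24/5  (≤ bound)
a_4 = 8: 211/44  (≤ bound)
a_5 = 1: 235/49  (≤ bound)
a_6 = 3: 916/191  (≤ bound)
a_7 = 1: 1151/240  (> 230, stop)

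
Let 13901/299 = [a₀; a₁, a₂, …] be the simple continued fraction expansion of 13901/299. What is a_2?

29

Apply division with remainder until the remainder is 0:
⌊13901/299⌋ = 46, remainder 147
⌊299/147⌋ = 2, remainder 5
⌊147/5⌋ = 29, remainder 2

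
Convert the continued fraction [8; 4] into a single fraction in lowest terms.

a_0 = 8: 8/1
a_1 = 4: 33/4

33/4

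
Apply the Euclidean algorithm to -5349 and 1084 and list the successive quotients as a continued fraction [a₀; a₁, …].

[-5; 15, 3, 1, 2, 1, 4]

-5349 ÷ 1084 → quotient -5, remainder 71
1084 ÷ 71 → quotient 15, remainder 19
71 ÷ 19 → quotient 3, remainder 14
19 ÷ 14 → quotient 1, remainder 5
14 ÷ 5 → quotient 2, remainder 4
5 ÷ 4 → quotient 1, remainder 1
4 ÷ 1 → quotient 4, remainder 0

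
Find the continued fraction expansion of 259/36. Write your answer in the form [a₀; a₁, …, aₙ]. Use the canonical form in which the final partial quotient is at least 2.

⌊259/36⌋ = 7, remainder 7
⌊36/7⌋ = 5, remainder 1
⌊7/1⌋ = 7, remainder 0

[7; 5, 7]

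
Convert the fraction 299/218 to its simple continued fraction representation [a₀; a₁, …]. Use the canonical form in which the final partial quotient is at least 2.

Run the Euclidean algorithm, recording each quotient:
299 ÷ 218 → quotient 1, remainder 81
218 ÷ 81 → quotient 2, remainder 56
81 ÷ 56 → quotient 1, remainder 25
56 ÷ 25 → quotient 2, remainder 6
25 ÷ 6 → quotient 4, remainder 1
6 ÷ 1 → quotient 6, remainder 0

[1; 2, 1, 2, 4, 6]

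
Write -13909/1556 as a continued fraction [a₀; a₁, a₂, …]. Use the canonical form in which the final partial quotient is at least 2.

-13909 = -9·1556 + 95, so a_0 = -9
1556 = 16·95 + 36, so a_1 = 16
95 = 2·36 + 23, so a_2 = 2
36 = 1·23 + 13, so a_3 = 1
23 = 1·13 + 10, so a_4 = 1
13 = 1·10 + 3, so a_5 = 1
10 = 3·3 + 1, so a_6 = 3
3 = 3·1 + 0, so a_7 = 3

[-9; 16, 2, 1, 1, 1, 3, 3]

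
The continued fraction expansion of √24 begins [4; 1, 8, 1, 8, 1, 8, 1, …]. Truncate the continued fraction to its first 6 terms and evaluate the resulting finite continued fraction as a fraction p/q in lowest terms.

485/99

Collapse the nested fraction from the inside out:
Start with 1.
8 + 1/(1/1) = 8 + 1/1 = 9/1
1 + 1/(9/1) = 1 + 1/9 = 10/9
8 + 1/(10/9) = 8 + 9/10 = 89/10
1 + 1/(89/10) = 1 + 10/89 = 99/89
4 + 1/(99/89) = 4 + 89/99 = 485/99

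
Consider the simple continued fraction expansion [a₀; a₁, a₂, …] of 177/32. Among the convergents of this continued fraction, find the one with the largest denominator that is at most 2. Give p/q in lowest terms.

a_0 = 5: 5/1  (≤ bound)
a_1 = 1: 6/1  (≤ bound)
a_2 = 1: 11/2  (≤ bound)
a_3 = 7: 83/15  (> 2, stop)

11/2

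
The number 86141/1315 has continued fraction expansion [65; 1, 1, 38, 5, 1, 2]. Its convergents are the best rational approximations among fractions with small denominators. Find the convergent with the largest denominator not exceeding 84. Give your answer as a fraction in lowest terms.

a_0 = 65: 65/1  (≤ bound)
a_1 = 1: 66/1  (≤ bound)
a_2 = 1: 131/2  (≤ bound)
a_3 = 38: 5044/77  (≤ bound)
a_4 = 5: 25351/387  (> 84, stop)

5044/77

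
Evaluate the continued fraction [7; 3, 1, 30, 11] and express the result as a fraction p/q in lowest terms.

9841/1357

Start with 11.
30 + 1/(11/1) = 30 + 1/11 = 331/11
1 + 1/(331/11) = 1 + 11/331 = 342/331
3 + 1/(342/331) = 3 + 331/342 = 1357/342
7 + 1/(1357/342) = 7 + 342/1357 = 9841/1357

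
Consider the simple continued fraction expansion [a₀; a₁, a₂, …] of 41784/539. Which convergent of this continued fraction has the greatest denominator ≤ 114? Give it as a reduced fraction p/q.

a_0 = 77: 77/1  (≤ bound)
a_1 = 1: 78/1  (≤ bound)
a_2 = 1: 155/2  (≤ bound)
a_3 = 11: 1783/23  (≤ bound)
a_4 = 4: 7287/94  (≤ bound)
a_5 = 1: 9070/117  (> 114, stop)

7287/94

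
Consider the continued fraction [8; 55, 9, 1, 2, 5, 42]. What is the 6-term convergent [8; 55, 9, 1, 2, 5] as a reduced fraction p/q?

68483/8541

Start with 5.
2 + 1/(5/1) = 2 + 1/5 = 11/5
1 + 1/(11/5) = 1 + 5/11 = 16/11
9 + 1/(16/11) = 9 + 11/16 = 155/16
55 + 1/(155/16) = 55 + 16/155 = 8541/155
8 + 1/(8541/155) = 8 + 155/8541 = 68483/8541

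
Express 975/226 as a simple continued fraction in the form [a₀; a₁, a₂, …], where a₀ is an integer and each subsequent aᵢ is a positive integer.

975 ÷ 226 → quotient 4, remainder 71
226 ÷ 71 → quotient 3, remainder 13
71 ÷ 13 → quotient 5, remainder 6
13 ÷ 6 → quotient 2, remainder 1
6 ÷ 1 → quotient 6, remainder 0

[4; 3, 5, 2, 6]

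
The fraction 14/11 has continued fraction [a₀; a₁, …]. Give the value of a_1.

3

14 = 1·11 + 3, so a_0 = 1
11 = 3·3 + 2, so a_1 = 3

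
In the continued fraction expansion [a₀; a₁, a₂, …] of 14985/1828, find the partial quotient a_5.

3

⌊14985/1828⌋ = 8, remainder 361
⌊1828/361⌋ = 5, remainder 23
⌊361/23⌋ = 15, remainder 16
⌊23/16⌋ = 1, remainder 7
⌊16/7⌋ = 2, remainder 2
⌊7/2⌋ = 3, remainder 1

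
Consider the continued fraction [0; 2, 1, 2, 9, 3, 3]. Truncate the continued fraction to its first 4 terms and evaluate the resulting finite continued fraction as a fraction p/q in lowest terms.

Build up convergents one term at a time:
a_0 = 0: 0/1
a_1 = 2: 1/2
a_2 = 1: 1/3
a_3 = 2: 3/8

3/8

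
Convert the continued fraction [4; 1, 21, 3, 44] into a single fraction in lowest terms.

a_0 = 4: 4/1
a_1 = 1: 5/1
a_2 = 21: 109/22
a_3 = 3: 332/67
a_4 = 44: 14717/2970

14717/2970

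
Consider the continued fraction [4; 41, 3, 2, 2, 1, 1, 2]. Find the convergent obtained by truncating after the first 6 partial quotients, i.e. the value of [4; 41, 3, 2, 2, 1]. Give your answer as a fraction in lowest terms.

Start with 1.
2 + 1/(1/1) = 2 + 1/1 = 3/1
2 + 1/(3/1) = 2 + 1/3 = 7/3
3 + 1/(7/3) = 3 + 3/7 = 24/7
41 + 1/(24/7) = 41 + 7/24 = 991/24
4 + 1/(991/24) = 4 + 24/991 = 3988/991

3988/991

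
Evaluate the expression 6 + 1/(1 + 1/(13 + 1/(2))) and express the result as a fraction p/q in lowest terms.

201/29

Start with 2.
13 + 1/(2/1) = 13 + 1/2 = 27/2
1 + 1/(27/2) = 1 + 2/27 = 29/27
6 + 1/(29/27) = 6 + 27/29 = 201/29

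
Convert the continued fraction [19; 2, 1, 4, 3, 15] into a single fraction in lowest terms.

13336/689

a_0 = 19: 19/1
a_1 = 2: 39/2
a_2 = 1: 58/3
a_3 = 4: 271/14
a_4 = 3: 871/45
a_5 = 15: 13336/689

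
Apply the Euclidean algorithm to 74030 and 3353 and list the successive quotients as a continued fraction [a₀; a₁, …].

[22; 12, 1, 2, 2, 1, 12, 2]

⌊74030/3353⌋ = 22, remainder 264
⌊3353/264⌋ = 12, remainder 185
⌊264/185⌋ = 1, remainder 79
⌊185/79⌋ = 2, remainder 27
⌊79/27⌋ = 2, remainder 25
⌊27/25⌋ = 1, remainder 2
⌊25/2⌋ = 12, remainder 1
⌊2/1⌋ = 2, remainder 0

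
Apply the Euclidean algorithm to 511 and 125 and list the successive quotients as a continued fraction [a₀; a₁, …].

[4; 11, 2, 1, 3]

⌊511/125⌋ = 4, remainder 11
⌊125/11⌋ = 11, remainder 4
⌊11/4⌋ = 2, remainder 3
⌊4/3⌋ = 1, remainder 1
⌊3/1⌋ = 3, remainder 0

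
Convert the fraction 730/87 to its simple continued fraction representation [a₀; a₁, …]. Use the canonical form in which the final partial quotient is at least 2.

[8; 2, 1, 1, 3, 1, 3]

⌊730/87⌋ = 8, remainder 34
⌊87/34⌋ = 2, remainder 19
⌊34/19⌋ = 1, remainder 15
⌊19/15⌋ = 1, remainder 4
⌊15/4⌋ = 3, remainder 3
⌊4/3⌋ = 1, remainder 1
⌊3/1⌋ = 3, remainder 0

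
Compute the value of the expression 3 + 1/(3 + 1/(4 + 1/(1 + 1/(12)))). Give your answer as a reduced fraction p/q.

Compute successive convergents:
a_0 = 3: 3/1
a_1 = 3: 10/3
a_2 = 4: 43/13
a_3 = 1: 53/16
a_4 = 12: 679/205

679/205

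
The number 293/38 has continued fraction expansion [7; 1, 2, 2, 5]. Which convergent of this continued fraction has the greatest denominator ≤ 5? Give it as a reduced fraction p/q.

23/3

List convergents until the denominator exceeds the bound:
a_0 = 7: 7/1  (≤ bound)
a_1 = 1: 8/1  (≤ bound)
a_2 = 2: 23/3  (≤ bound)
a_3 = 2: 54/7  (> 5, stop)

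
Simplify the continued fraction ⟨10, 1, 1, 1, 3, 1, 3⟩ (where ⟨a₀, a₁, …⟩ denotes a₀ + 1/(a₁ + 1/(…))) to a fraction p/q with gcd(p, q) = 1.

564/53

Start with 3.
1 + 1/(3/1) = 1 + 1/3 = 4/3
3 + 1/(4/3) = 3 + 3/4 = 15/4
1 + 1/(15/4) = 1 + 4/15 = 19/15
1 + 1/(19/15) = 1 + 15/19 = 34/19
1 + 1/(34/19) = 1 + 19/34 = 53/34
10 + 1/(53/34) = 10 + 34/53 = 564/53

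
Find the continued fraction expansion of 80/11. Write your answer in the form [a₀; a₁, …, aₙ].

[7; 3, 1, 2]

80 ÷ 11 → quotient 7, remainder 3
11 ÷ 3 → quotient 3, remainder 2
3 ÷ 2 → quotient 1, remainder 1
2 ÷ 1 → quotient 2, remainder 0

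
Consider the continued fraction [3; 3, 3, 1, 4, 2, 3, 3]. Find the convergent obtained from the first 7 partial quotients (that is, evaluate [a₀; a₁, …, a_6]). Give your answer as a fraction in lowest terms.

1564/473

Build up convergents one term at a time:
a_0 = 3: 3/1
a_1 = 3: 10/3
a_2 = 3: 33/10
a_3 = 1: 43/13
a_4 = 4: 205/62
a_5 = 2: 453/137
a_6 = 3: 1564/473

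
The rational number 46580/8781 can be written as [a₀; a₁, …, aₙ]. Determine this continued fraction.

[5; 3, 3, 1, 1, 6, 58]

⌊46580/8781⌋ = 5, remainder 2675
⌊8781/2675⌋ = 3, remainder 756
⌊2675/756⌋ = 3, remainder 407
⌊756/407⌋ = 1, remainder 349
⌊407/349⌋ = 1, remainder 58
⌊349/58⌋ = 6, remainder 1
⌊58/1⌋ = 58, remainder 0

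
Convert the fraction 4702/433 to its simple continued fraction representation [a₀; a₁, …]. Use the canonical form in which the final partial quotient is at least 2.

[10; 1, 6, 10, 6]

4702 = 10·433 + 372, so a_0 = 10
433 = 1·372 + 61, so a_1 = 1
372 = 6·61 + 6, so a_2 = 6
61 = 10·6 + 1, so a_3 = 10
6 = 6·1 + 0, so a_4 = 6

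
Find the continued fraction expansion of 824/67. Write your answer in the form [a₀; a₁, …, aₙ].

[12; 3, 2, 1, 6]

824 ÷ 67 → quotient 12, remainder 20
67 ÷ 20 → quotient 3, remainder 7
20 ÷ 7 → quotient 2, remainder 6
7 ÷ 6 → quotient 1, remainder 1
6 ÷ 1 → quotient 6, remainder 0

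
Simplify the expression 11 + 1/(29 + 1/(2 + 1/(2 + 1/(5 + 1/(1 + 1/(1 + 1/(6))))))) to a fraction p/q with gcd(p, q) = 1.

125247/11351

Starting at the tail and folding back:
Start with 6.
1 + 1/(6/1) = 1 + 1/6 = 7/6
1 + 1/(7/6) = 1 + 6/7 = 13/7
5 + 1/(13/7) = 5 + 7/13 = 72/13
2 + 1/(72/13) = 2 + 13/72 = 157/72
2 + 1/(157/72) = 2 + 72/157 = 386/157
29 + 1/(386/157) = 29 + 157/386 = 11351/386
11 + 1/(11351/386) = 11 + 386/11351 = 125247/11351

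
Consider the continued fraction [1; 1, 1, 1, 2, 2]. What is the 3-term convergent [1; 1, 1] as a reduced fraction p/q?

Start with 1.
1 + 1/(1/1) = 1 + 1/1 = 2/1
1 + 1/(2/1) = 1 + 1/2 = 3/2

3/2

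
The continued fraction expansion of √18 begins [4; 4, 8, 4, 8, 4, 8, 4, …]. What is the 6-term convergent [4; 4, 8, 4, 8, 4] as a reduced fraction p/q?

a_0 = 4: 4/1
a_1 = 4: 17/4
a_2 = 8: 140/33
a_3 = 4: 577/136
a_4 = 8: 4756/1121
a_5 = 4: 19601/4620

19601/4620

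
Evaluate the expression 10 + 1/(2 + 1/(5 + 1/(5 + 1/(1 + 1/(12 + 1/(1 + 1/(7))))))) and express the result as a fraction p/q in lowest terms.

a_0 = 10: 10/1
a_1 = 2: 21/2
a_2 = 5: 115/11
a_3 = 5: 596/57
a_4 = 1: 711/68
a_5 = 12: 9128/873
a_6 = 1: 9839/941
a_7 = 7: 78001/7460

78001/7460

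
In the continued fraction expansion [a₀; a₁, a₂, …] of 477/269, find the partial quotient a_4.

Repeatedly divide and take the remainder:
⌊477/269⌋ = 1, remainder 208
⌊269/208⌋ = 1, remainder 61
⌊208/61⌋ = 3, remainder 25
⌊61/25⌋ = 2, remainder 11
⌊25/11⌋ = 2, remainder 3

2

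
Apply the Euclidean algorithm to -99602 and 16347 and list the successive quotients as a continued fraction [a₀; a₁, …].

-99602 ÷ 16347 → quotient -7, remainder 14827
16347 ÷ 14827 → quotient 1, remainder 1520
14827 ÷ 1520 → quotient 9, remainder 1147
1520 ÷ 1147 → quotient 1, remainder 373
1147 ÷ 373 → quotient 3, remainder 28
373 ÷ 28 → quotient 13, remainder 9
28 ÷ 9 → quotient 3, remainder 1
9 ÷ 1 → quotient 9, remainder 0

[-7; 1, 9, 1, 3, 13, 3, 9]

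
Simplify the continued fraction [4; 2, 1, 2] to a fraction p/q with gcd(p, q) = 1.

35/8

Compute successive convergents:
a_0 = 4: 4/1
a_1 = 2: 9/2
a_2 = 1: 13/3
a_3 = 2: 35/8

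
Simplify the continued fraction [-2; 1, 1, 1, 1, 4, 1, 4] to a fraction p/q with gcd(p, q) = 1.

a_0 = -2: -2/1
a_1 = 1: -1/1
a_2 = 1: -3/2
a_3 = 1: -4/3
a_4 = 1: -7/5
a_5 = 4: -32/23
a_6 = 1: -39/28
a_7 = 4: -188/135

-188/135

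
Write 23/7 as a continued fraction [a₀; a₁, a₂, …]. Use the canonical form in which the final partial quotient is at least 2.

[3; 3, 2]

Repeatedly divide and take the remainder:
⌊23/7⌋ = 3, remainder 2
⌊7/2⌋ = 3, remainder 1
⌊2/1⌋ = 2, remainder 0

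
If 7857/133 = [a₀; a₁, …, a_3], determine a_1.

7857 = 59·133 + 10, so a_0 = 59
133 = 13·10 + 3, so a_1 = 13

13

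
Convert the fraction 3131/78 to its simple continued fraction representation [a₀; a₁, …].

[40; 7, 11]

Repeatedly divide and take the remainder:
3131 ÷ 78 → quotient 40, remainder 11
78 ÷ 11 → quotient 7, remainder 1
11 ÷ 1 → quotient 11, remainder 0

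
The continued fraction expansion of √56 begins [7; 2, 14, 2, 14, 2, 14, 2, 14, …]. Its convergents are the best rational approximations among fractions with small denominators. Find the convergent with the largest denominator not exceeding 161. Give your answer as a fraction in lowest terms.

a_0 = 7: 7/1  (≤ bound)
a_1 = 2: 15/2  (≤ bound)
a_2 = 14: 217/29  (≤ bound)
a_3 = 2: 449/60  (≤ bound)
a_4 = 14: 6503/869  (> 161, stop)

449/60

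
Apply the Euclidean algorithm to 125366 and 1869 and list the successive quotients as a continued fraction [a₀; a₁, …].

125366 ÷ 1869 → quotient 67, remainder 143
1869 ÷ 143 → quotient 13, remainder 10
143 ÷ 10 → quotient 14, remainder 3
10 ÷ 3 → quotient 3, remainder 1
3 ÷ 1 → quotient 3, remainder 0

[67; 13, 14, 3, 3]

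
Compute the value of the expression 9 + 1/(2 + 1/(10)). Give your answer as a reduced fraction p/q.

Start with 10.
2 + 1/(10/1) = 2 + 1/10 = 21/10
9 + 1/(21/10) = 9 + 10/21 = 199/21

199/21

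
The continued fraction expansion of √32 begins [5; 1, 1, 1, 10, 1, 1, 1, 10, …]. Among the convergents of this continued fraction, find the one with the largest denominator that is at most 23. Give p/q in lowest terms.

17/3

a_0 = 5: 5/1  (≤ bound)
a_1 = 1: 6/1  (≤ bound)
a_2 = 1: 11/2  (≤ bound)
a_3 = 1: 17/3  (≤ bound)
a_4 = 10: 181/32  (> 23, stop)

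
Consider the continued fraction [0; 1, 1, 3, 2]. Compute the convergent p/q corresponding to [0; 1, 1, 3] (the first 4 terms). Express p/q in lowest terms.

Collapse the nested fraction from the inside out:
Start with 3.
1 + 1/(3/1) = 1 + 1/3 = 4/3
1 + 1/(4/3) = 1 + 3/4 = 7/4
0 + 1/(7/4) = 0 + 4/7 = 4/7

4/7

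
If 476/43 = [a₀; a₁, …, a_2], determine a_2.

3

476 ÷ 43 → quotient 11, remainder 3
43 ÷ 3 → quotient 14, remainder 1
3 ÷ 1 → quotient 3, remainder 0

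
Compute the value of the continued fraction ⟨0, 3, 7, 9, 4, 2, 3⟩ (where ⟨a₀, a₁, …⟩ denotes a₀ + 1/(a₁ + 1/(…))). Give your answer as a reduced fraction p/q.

2033/6385

a_0 = 0: 0/1
a_1 = 3: 1/3
a_2 = 7: 7/22
a_3 = 9: 64/201
a_4 = 4: 263/826
a_5 = 2: 590/1853
a_6 = 3: 2033/6385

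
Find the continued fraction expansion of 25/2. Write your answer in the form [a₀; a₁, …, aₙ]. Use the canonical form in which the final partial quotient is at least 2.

25 ÷ 2 → quotient 12, remainder 1
2 ÷ 1 → quotient 2, remainder 0

[12; 2]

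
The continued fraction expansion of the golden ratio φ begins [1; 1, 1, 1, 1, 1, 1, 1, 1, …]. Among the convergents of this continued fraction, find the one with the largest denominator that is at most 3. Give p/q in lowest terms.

List convergents until the denominator exceeds the bound:
a_0 = 1: 1/1  (≤ bound)
a_1 = 1: 2/1  (≤ bound)
a_2 = 1: 3/2  (≤ bound)
a_3 = 1: 5/3  (≤ bound)
a_4 = 1: 8/5  (> 3, stop)

5/3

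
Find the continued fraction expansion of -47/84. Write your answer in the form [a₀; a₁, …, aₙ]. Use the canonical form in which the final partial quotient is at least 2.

[-1; 2, 3, 1, 2, 3]

-47 = -1·84 + 37, so a_0 = -1
84 = 2·37 + 10, so a_1 = 2
37 = 3·10 + 7, so a_2 = 3
10 = 1·7 + 3, so a_3 = 1
7 = 2·3 + 1, so a_4 = 2
3 = 3·1 + 0, so a_5 = 3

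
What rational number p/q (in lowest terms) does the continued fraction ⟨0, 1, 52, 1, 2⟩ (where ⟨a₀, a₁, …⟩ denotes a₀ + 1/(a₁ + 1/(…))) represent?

158/161

Use the convergent recurrence hₖ = aₖ·hₖ₋₁ + hₖ₋₂ (and likewise for the denominators kₖ):
a_0 = 0: 0/1
a_1 = 1: 1/1
a_2 = 52: 52/53
a_3 = 1: 53/54
a_4 = 2: 158/161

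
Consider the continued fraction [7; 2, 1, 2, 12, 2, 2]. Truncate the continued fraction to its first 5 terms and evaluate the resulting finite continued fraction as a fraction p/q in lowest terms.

a_0 = 7: 7/1
a_1 = 2: 15/2
a_2 = 1: 22/3
a_3 = 2: 59/8
a_4 = 12: 730/99

730/99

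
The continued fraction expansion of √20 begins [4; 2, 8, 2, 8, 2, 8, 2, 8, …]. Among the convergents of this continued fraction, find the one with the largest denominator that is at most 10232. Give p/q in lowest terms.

24476/5473

List convergents until the denominator exceeds the bound:
a_0 = 4: 4/1  (≤ bound)
a_1 = 2: 9/2  (≤ bound)
a_2 = 8: 76/17  (≤ bound)
a_3 = 2: 161/36  (≤ bound)
a_4 = 8: 1364/305  (≤ bound)
a_5 = 2: 2889/646  (≤ bound)
a_6 = 8: 24476/5473  (≤ bound)
a_7 = 2: 51841/11592  (> 10232, stop)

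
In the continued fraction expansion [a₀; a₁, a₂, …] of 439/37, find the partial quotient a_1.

1

⌊439/37⌋ = 11, remainder 32
⌊37/32⌋ = 1, remainder 5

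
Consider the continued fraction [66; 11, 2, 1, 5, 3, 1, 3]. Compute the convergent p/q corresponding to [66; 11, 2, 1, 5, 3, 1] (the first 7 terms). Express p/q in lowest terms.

53267/806

Collapse the nested fraction from the inside out:
Start with 1.
3 + 1/(1/1) = 3 + 1/1 = 4/1
5 + 1/(4/1) = 5 + 1/4 = 21/4
1 + 1/(21/4) = 1 + 4/21 = 25/21
2 + 1/(25/21) = 2 + 21/25 = 71/25
11 + 1/(71/25) = 11 + 25/71 = 806/71
66 + 1/(806/71) = 66 + 71/806 = 53267/806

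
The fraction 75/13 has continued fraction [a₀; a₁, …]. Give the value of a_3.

⌊75/13⌋ = 5, remainder 10
⌊13/10⌋ = 1, remainder 3
⌊10/3⌋ = 3, remainder 1
⌊3/1⌋ = 3, remainder 0

3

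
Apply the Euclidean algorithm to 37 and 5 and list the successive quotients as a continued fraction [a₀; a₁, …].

[7; 2, 2]

Apply division with remainder until the remainder is 0:
⌊37/5⌋ = 7, remainder 2
⌊5/2⌋ = 2, remainder 1
⌊2/1⌋ = 2, remainder 0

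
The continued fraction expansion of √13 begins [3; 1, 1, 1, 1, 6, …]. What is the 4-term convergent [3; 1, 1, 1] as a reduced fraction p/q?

11/3

a_0 = 3: 3/1
a_1 = 1: 4/1
a_2 = 1: 7/2
a_3 = 1: 11/3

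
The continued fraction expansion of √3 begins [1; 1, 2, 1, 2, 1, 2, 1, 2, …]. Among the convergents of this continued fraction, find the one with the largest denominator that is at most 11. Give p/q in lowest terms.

a_0 = 1: 1/1  (≤ bound)
a_1 = 1: 2/1  (≤ bound)
a_2 = 2: 5/3  (≤ bound)
a_3 = 1: 7/4  (≤ bound)
a_4 = 2: 19/11  (≤ bound)
a_5 = 1: 26/15  (> 11, stop)

19/11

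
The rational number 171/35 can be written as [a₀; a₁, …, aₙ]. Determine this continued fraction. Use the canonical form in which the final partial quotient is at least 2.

[4; 1, 7, 1, 3]

171 ÷ 35 → quotient 4, remainder 31
35 ÷ 31 → quotient 1, remainder 4
31 ÷ 4 → quotient 7, remainder 3
4 ÷ 3 → quotient 1, remainder 1
3 ÷ 1 → quotient 3, remainder 0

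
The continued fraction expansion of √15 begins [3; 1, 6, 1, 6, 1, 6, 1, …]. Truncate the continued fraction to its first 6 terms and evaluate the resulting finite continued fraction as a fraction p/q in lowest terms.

a_0 = 3: 3/1
a_1 = 1: 4/1
a_2 = 6: 27/7
a_3 = 1: 31/8
a_4 = 6: 213/55
a_5 = 1: 244/63

244/63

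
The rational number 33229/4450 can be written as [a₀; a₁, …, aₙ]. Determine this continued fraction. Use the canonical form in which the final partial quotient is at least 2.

Run the Euclidean algorithm, recording each quotient:
33229 ÷ 4450 → quotient 7, remainder 2079
4450 ÷ 2079 → quotient 2, remainder 292
2079 ÷ 292 → quotient 7, remainder 35
292 ÷ 35 → quotient 8, remainder 12
35 ÷ 12 → quotient 2, remainder 11
12 ÷ 11 → quotient 1, remainder 1
11 ÷ 1 → quotient 11, remainder 0

[7; 2, 7, 8, 2, 1, 11]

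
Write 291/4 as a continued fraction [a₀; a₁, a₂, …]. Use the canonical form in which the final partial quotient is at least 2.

[72; 1, 3]

291 ÷ 4 → quotient 72, remainder 3
4 ÷ 3 → quotient 1, remainder 1
3 ÷ 1 → quotient 3, remainder 0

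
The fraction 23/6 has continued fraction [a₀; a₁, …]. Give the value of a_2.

23 = 3·6 + 5, so a_0 = 3
6 = 1·5 + 1, so a_1 = 1
5 = 5·1 + 0, so a_2 = 5

5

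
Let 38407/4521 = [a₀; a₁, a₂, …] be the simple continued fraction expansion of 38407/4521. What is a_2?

52

⌊38407/4521⌋ = 8, remainder 2239
⌊4521/2239⌋ = 2, remainder 43
⌊2239/43⌋ = 52, remainder 3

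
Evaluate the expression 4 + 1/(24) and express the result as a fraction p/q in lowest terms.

97/24

a_0 = 4: 4/1
a_1 = 24: 97/24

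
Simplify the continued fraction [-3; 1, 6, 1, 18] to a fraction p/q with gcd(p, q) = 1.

-321/151

Compute successive convergents:
a_0 = -3: -3/1
a_1 = 1: -2/1
a_2 = 6: -15/7
a_3 = 1: -17/8
a_4 = 18: -321/151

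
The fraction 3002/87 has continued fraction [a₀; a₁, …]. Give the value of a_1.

Run the Euclidean algorithm, recording each quotient:
3002 ÷ 87 → quotient 34, remainder 44
87 ÷ 44 → quotient 1, remainder 43

1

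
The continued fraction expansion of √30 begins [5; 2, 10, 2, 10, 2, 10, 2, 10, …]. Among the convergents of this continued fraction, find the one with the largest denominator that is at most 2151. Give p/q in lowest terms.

List convergents until the denominator exceeds the bound:
a_0 = 5: 5/1  (≤ bound)
a_1 = 2: 11/2  (≤ bound)
a_2 = 10: 115/21  (≤ bound)
a_3 = 2: 241/44  (≤ bound)
a_4 = 10: 2525/461  (≤ bound)
a_5 = 2: 5291/966  (≤ bound)
a_6 = 10: 55435/10121  (> 2151, stop)

5291/966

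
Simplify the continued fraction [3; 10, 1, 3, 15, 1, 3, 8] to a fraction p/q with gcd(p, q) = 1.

Start with 8.
3 + 1/(8/1) = 3 + 1/8 = 25/8
1 + 1/(25/8) = 1 + 8/25 = 33/25
15 + 1/(33/25) = 15 + 25/33 = 520/33
3 + 1/(520/33) = 3 + 33/520 = 1593/520
1 + 1/(1593/520) = 1 + 520/1593 = 2113/1593
10 + 1/(2113/1593) = 10 + 1593/2113 = 22723/2113
3 + 1/(22723/2113) = 3 + 2113/22723 = 70282/22723

70282/22723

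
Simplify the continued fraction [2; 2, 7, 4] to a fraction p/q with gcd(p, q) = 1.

153/62

Start with 4.
7 + 1/(4/1) = 7 + 1/4 = 29/4
2 + 1/(29/4) = 2 + 4/29 = 62/29
2 + 1/(62/29) = 2 + 29/62 = 153/62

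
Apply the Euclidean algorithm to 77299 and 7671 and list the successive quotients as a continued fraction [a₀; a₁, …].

[10; 13, 42, 14]

Apply division with remainder until the remainder is 0:
⌊77299/7671⌋ = 10, remainder 589
⌊7671/589⌋ = 13, remainder 14
⌊589/14⌋ = 42, remainder 1
⌊14/1⌋ = 14, remainder 0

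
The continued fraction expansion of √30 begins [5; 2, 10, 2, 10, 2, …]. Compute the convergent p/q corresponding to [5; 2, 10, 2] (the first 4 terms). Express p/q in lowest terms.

a_0 = 5: 5/1
a_1 = 2: 11/2
a_2 = 10: 115/21
a_3 = 2: 241/44

241/44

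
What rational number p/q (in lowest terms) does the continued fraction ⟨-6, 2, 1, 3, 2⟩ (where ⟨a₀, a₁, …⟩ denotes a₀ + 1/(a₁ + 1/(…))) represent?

a_0 = -6: -6/1
a_1 = 2: -11/2
a_2 = 1: -17/3
a_3 = 3: -62/11
a_4 = 2: -141/25

-141/25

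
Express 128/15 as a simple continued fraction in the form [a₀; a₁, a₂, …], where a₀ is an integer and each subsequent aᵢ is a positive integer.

Apply division with remainder until the remainder is 0:
⌊128/15⌋ = 8, remainder 8
⌊15/8⌋ = 1, remainder 7
⌊8/7⌋ = 1, remainder 1
⌊7/1⌋ = 7, remainder 0

[8; 1, 1, 7]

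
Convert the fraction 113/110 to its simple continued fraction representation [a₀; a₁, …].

[1; 36, 1, 2]

113 ÷ 110 → quotient 1, remainder 3
110 ÷ 3 → quotient 36, remainder 2
3 ÷ 2 → quotient 1, remainder 1
2 ÷ 1 → quotient 2, remainder 0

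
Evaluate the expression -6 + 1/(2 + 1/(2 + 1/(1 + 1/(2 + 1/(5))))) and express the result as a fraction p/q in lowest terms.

-569/102

a_0 = -6: -6/1
a_1 = 2: -11/2
a_2 = 2: -28/5
a_3 = 1: -39/7
a_4 = 2: -106/19
a_5 = 5: -569/102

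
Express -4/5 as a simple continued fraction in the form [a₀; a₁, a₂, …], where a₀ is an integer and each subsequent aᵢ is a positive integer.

[-1; 5]

-4 = -1·5 + 1, so a_0 = -1
5 = 5·1 + 0, so a_1 = 5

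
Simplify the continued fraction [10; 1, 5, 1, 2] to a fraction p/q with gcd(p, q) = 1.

217/20

Use the convergent recurrence hₖ = aₖ·hₖ₋₁ + hₖ₋₂ (and likewise for the denominators kₖ):
a_0 = 10: 10/1
a_1 = 1: 11/1
a_2 = 5: 65/6
a_3 = 1: 76/7
a_4 = 2: 217/20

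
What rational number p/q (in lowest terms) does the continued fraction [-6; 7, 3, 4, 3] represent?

Start with 3.
4 + 1/(3/1) = 4 + 1/3 = 13/3
3 + 1/(13/3) = 3 + 3/13 = 42/13
7 + 1/(42/13) = 7 + 13/42 = 307/42
-6 + 1/(307/42) = -6 + 42/307 = -1800/307

-1800/307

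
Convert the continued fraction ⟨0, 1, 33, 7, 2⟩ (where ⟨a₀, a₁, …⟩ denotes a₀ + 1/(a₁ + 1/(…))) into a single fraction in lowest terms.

497/512

a_0 = 0: 0/1
a_1 = 1: 1/1
a_2 = 33: 33/34
a_3 = 7: 232/239
a_4 = 2: 497/512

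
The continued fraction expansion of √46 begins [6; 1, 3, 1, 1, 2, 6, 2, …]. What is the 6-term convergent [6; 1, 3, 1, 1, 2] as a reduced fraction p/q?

156/23

a_0 = 6: 6/1
a_1 = 1: 7/1
a_2 = 3: 27/4
a_3 = 1: 34/5
a_4 = 1: 61/9
a_5 = 2: 156/23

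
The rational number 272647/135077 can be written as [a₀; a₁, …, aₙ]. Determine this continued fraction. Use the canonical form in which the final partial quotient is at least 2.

272647 ÷ 135077 → quotient 2, remainder 2493
135077 ÷ 2493 → quotient 54, remainder 455
2493 ÷ 455 → quotient 5, remainder 218
455 ÷ 218 → quotient 2, remainder 19
218 ÷ 19 → quotient 11, remainder 9
19 ÷ 9 → quotient 2, remainder 1
9 ÷ 1 → quotient 9, remainder 0

[2; 54, 5, 2, 11, 2, 9]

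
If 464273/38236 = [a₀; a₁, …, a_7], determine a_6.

2

464273 ÷ 38236 → quotient 12, remainder 5441
38236 ÷ 5441 → quotient 7, remainder 149
5441 ÷ 149 → quotient 36, remainder 77
149 ÷ 77 → quotient 1, remainder 72
77 ÷ 72 → quotient 1, remainder 5
72 ÷ 5 → quotient 14, remainder 2
5 ÷ 2 → quotient 2, remainder 1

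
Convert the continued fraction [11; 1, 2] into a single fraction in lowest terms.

35/3

Build up convergents one term at a time:
a_0 = 11: 11/1
a_1 = 1: 12/1
a_2 = 2: 35/3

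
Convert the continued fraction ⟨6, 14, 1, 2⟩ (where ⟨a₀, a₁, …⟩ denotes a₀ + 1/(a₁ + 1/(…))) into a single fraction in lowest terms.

a_0 = 6: 6/1
a_1 = 14: 85/14
a_2 = 1: 91/15
a_3 = 2: 267/44

267/44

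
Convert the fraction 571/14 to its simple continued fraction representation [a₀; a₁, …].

571 = 40·14 + 11, so a_0 = 40
14 = 1·11 + 3, so a_1 = 1
11 = 3·3 + 2, so a_2 = 3
3 = 1·2 + 1, so a_3 = 1
2 = 2·1 + 0, so a_4 = 2

[40; 1, 3, 1, 2]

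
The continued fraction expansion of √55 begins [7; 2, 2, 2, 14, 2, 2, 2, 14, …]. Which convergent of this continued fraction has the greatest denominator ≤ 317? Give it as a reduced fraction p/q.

1283/173

a_0 = 7: 7/1  (≤ bound)
a_1 = 2: 15/2  (≤ bound)
a_2 = 2: 37/5  (≤ bound)
a_3 = 2: 89/12  (≤ bound)
a_4 = 14: 1283/173  (≤ bound)
a_5 = 2: 2655/358  (> 317, stop)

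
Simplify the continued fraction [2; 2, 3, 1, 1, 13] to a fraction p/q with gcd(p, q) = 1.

Start with 13.
1 + 1/(13/1) = 1 + 1/13 = 14/13
1 + 1/(14/13) = 1 + 13/14 = 27/14
3 + 1/(27/14) = 3 + 14/27 = 95/27
2 + 1/(95/27) = 2 + 27/95 = 217/95
2 + 1/(217/95) = 2 + 95/217 = 529/217

529/217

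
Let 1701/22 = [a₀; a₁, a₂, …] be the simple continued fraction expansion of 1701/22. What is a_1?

3

1701 = 77·22 + 7, so a_0 = 77
22 = 3·7 + 1, so a_1 = 3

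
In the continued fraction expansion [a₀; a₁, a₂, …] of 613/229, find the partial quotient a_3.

Apply division with remainder until the remainder is 0:
613 = 2·229 + 155, so a_0 = 2
229 = 1·155 + 74, so a_1 = 1
155 = 2·74 + 7, so a_2 = 2
74 = 10·7 + 4, so a_3 = 10

10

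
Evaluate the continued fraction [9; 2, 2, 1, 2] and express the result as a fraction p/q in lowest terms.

179/19

Start with 2.
1 + 1/(2/1) = 1 + 1/2 = 3/2
2 + 1/(3/2) = 2 + 2/3 = 8/3
2 + 1/(8/3) = 2 + 3/8 = 19/8
9 + 1/(19/8) = 9 + 8/19 = 179/19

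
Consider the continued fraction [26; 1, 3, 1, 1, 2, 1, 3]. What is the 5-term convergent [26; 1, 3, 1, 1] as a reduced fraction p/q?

241/9

a_0 = 26: 26/1
a_1 = 1: 27/1
a_2 = 3: 107/4
a_3 = 1: 134/5
a_4 = 1: 241/9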